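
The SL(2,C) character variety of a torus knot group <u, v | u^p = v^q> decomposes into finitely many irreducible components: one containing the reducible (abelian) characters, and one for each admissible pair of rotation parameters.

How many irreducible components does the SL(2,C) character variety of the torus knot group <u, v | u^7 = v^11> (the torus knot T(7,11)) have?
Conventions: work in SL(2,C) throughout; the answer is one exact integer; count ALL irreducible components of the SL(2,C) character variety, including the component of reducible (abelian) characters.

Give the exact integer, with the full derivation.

31

In the torus knot group T(7,11), u^7 = v^11 is central, so an irreducible representation sends it to +I or -I (Schur).
This locks tr(u) to 2*cos(pi*alpha/7), alpha in 1..6, and tr(v) to 2*cos(pi*beta/11), beta in 1..10, on each component of irreducible characters.
Consistency of u^7 = (-1)^alpha I with v^11 = (-1)^beta I forces alpha = beta (mod 2).
Enumerate parity-matched pairs: 3*5 odd-odd plus 3*5 even-even gives 30.
That is 30 components of irreducible characters, and with the reducible (abelian) component the total is 31.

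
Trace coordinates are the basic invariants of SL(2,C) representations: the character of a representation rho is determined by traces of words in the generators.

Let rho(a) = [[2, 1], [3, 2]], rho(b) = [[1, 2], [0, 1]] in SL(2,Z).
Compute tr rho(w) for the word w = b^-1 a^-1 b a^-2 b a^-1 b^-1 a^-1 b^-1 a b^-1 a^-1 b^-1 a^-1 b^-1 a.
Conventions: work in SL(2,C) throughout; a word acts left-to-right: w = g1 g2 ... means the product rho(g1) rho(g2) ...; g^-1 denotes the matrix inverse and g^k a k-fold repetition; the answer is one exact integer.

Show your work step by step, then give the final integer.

rho(b^-1) = [[1, -2], [0, 1]]
... * rho(a^-1) = [[2, -1], [-3, 2]]  ->  [[8, -5], [-3, 2]]
... * rho(b) = [[1, 2], [0, 1]]  ->  [[8, 11], [-3, -4]]
... * rho(a^-1) = [[2, -1], [-3, 2]]  ->  [[-17, 14], [6, -5]]
... * rho(a^-1) = [[2, -1], [-3, 2]]  ->  [[-76, 45], [27, -16]]
... * rho(b) = [[1, 2], [0, 1]]  ->  [[-76, -107], [27, 38]]
... * rho(a^-1) = [[2, -1], [-3, 2]]  ->  [[169, -138], [-60, 49]]
... * rho(b^-1) = [[1, -2], [0, 1]]  ->  [[169, -476], [-60, 169]]
... * rho(a^-1) = [[2, -1], [-3, 2]]  ->  [[1766, -1121], [-627, 398]]
... * rho(b^-1) = [[1, -2], [0, 1]]  ->  [[1766, -4653], [-627, 1652]]
... * rho(a) = [[2, 1], [3, 2]]  ->  [[-10427, -7540], [3702, 2677]]
... * rho(b^-1) = [[1, -2], [0, 1]]  ->  [[-10427, 13314], [3702, -4727]]
... * rho(a^-1) = [[2, -1], [-3, 2]]  ->  [[-60796, 37055], [21585, -13156]]
... * rho(b^-1) = [[1, -2], [0, 1]]  ->  [[-60796, 158647], [21585, -56326]]
... * rho(a^-1) = [[2, -1], [-3, 2]]  ->  [[-597533, 378090], [212148, -134237]]
... * rho(b^-1) = [[1, -2], [0, 1]]  ->  [[-597533, 1573156], [212148, -558533]]
... * rho(a) = [[2, 1], [3, 2]]  ->  [[3524402, 2548779], [-1251303, -904918]]
tr = 3524402 + -904918 = 2619484

2619484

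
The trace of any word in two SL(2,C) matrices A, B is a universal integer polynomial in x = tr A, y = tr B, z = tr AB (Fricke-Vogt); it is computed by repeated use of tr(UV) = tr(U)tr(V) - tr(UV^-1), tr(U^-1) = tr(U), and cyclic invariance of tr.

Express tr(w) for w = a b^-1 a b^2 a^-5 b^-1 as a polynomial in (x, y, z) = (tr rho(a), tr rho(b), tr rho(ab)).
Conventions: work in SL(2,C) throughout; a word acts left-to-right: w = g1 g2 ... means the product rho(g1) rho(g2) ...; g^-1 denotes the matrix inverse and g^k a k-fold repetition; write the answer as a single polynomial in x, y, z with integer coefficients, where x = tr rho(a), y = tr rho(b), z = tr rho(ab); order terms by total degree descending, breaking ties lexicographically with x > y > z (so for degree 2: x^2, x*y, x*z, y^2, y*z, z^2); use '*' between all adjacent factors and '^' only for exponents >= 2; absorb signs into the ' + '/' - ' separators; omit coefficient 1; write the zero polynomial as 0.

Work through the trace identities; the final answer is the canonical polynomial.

next, tr(a^2 b) = tr(a)*tr(b a) - tr(b)  (reduce the a square) = x*z - y
tr(a^3 b) = tr(a)*tr(b a^2) - tr(b a)  (reduce the a square) = x^2*z - x*y - z
next, tr(a^2) = tr(a)*tr(a) - tr(1)  (reduce the a square) = x^2 - 2
next, tr(a^3) = tr(a)*tr(a^2) - tr(a)  (reduce the a square) = x^3 - 3*x
tr(a^2 b^2 a) = tr(b)*tr(a^3 b) - tr(a^3)  (reduce the b square) = x^2*y*z - x^3 - x*y^2 - y*z + 3*x
tr(b a b a) = tr(b a)*tr(b a) - tr(1)  (split on b) = z^2 - 2
next, tr(b a b) = tr(b)*tr(a b) - tr(a)  (reduce the b square) = y*z - x
tr(a b a^2 b) = tr(a)*tr(b a b a) - tr(b a b)  (reduce the a square) = x*z^2 - y*z - x
and tr(a^2 b^2 a b) = tr(b)*tr(a b a^2 b) - tr(a b a^2)  (reduce the b square) = x*y*z^2 - x^2*z - y^2*z + z
tr(b^-1 a^2 b^2 a) = tr(a^2 b^2 a)*tr(b) - tr(a^2 b^2 a b)  (eliminate b^-1) = x^2*y^2*z - x^3*y - x*y^3 - x*y*z^2 + x^2*z + 3*x*y - z
tr(a^-1 b^-1 a^2 b^2) = tr(b^-1 a^2 b^2)*tr(a) - tr(b^-1 a^2 b^2 a)  (eliminate a^-1) = -x^2*y^2*z + x^3*y + x*y^3 + x*y*z^2 - 4*x*y + z
and tr(a b^2 a^-2 b^-1 a) = tr(a^-1 b^-1 a^2 b^2)*tr(a) - tr(a^-1 b^-1 a^2 b^2 a)  (eliminate a^-1) = -x^3*y^2*z + x^4*y + x^2*y^3 + x^2*y*z^2 - 4*x^2*y + y
tr(b a b^2) = tr(b)*tr(b a b) - tr(b a)  (reduce the b square) = y^2*z - x*y - z
tr(b a b^2 a) = tr(b)*tr(a b a b) - tr(a b a)  (reduce the b square) = y*z^2 - x*z - y
tr(b a b^2 a^-1) = tr(b a b^2)*tr(a) - tr(b a b^2 a)  (eliminate a^-1) = x*y^2*z - x^2*y - y*z^2 + y
tr(b a b a b^2) = tr(b)*tr(a b a b^2) - tr(a b a b)  (reduce the b square) = y^2*z^2 - x*y*z - y^2 - z^2 + 2
next, tr(a b a b a b) = tr(a b a b)*tr(a b) - tr(b a)  (split on a) = z^3 - 3*z
next, tr(b a b a b^2 a) = tr(b)*tr(a b a b a b) - tr(a b a b a)  (reduce the b square) = y*z^3 - x*z^2 - 2*y*z + x
and tr(a^-1 b a b a b^2) = tr(b a b a b^2)*tr(a) - tr(b a b a b^2 a)  (eliminate a^-1) = x*y^2*z^2 - x^2*y*z - y*z^3 - x*y^2 + 2*y*z + x
and tr(a b a b^2 a^-2 b) = tr(a^-1 b a b a b^2)*tr(a) - tr(a^-1 b a b a b^2 a)  (eliminate a^-1) = x^2*y^2*z^2 - x^3*y*z - x*y*z^3 - x^2*y^2 - y^2*z^2 + 3*x*y*z + x^2 + y^2 + z^2 - 2
tr(a b^2 a^-2 b^-1 a b) = tr(a b a b^2 a^-2)*tr(b) - tr(a b a b^2 a^-2 b)  (eliminate b^-1) = -x^2*y^2*z^2 + x^3*y*z + x*y^3*z + x*y*z^3 - 3*x*y*z - x^2 - z^2 + 2
and tr(a^-1 b^-1 a b^-1 a b^2 a^-1) = tr(a b^2 a^-2 b^-1 a)*tr(b) - tr(a b^2 a^-2 b^-1 a b)  (eliminate b^-1) = -x^3*y^3*z + x^4*y^2 + x^2*y^4 + 2*x^2*y^2*z^2 - x^3*y*z - x*y^3*z - x*y*z^3 - 4*x^2*y^2 + 3*x*y*z + x^2 + y^2 + z^2 - 2
and tr(a b^-1 a b) = tr(a b a)*tr(b) - tr(a b a b)  (eliminate b^-1) = x*y*z - y^2 - z^2 + 2
tr(a b a b^2 a) = tr(b)*tr(a^2 b a b) - tr(a^2 b a)  (reduce the b square) = x*y*z^2 - x^2*z - y^2*z + z
and tr(a b^2 a b^-1 a b) = tr(a b a b^2 a)*tr(b) - tr(a b a b^2 a b)  (eliminate b^-1) = x*y^2*z^2 - x^2*y*z - y^3*z - y*z^3 + x*z^2 + 3*y*z - x
and tr(b^-1 a b^-1 a b^2 a) = tr(a b^2 a b^-1 a)*tr(b) - tr(a b^2 a b^-1 a b)  (eliminate b^-1) = x^2*y^3*z - x^3*y^2 - x*y^4 - 2*x*y^2*z^2 + 2*x^2*y*z + y^3*z + y*z^3 + 3*x*y^2 - x*z^2 - 4*y*z + x
tr(a^-1 b^-1 a b^-1 a b^2) = tr(b^-1 a b^-1 a b^2)*tr(a) - tr(b^-1 a b^-1 a b^2 a)  (eliminate a^-1) = -x^2*y^3*z + x^3*y^2 + x*y^4 + 2*x*y^2*z^2 - x^2*y*z - y^3*z - y*z^3 - 4*x*y^2 + 4*y*z + x
tr(a^-2 b^-1 a b^-1 a b^2 a^-1) = tr(a^-1 b^-1 a b^-1 a b^2 a^-1)*tr(a) - tr(a^-1 b^-1 a b^-1 a b^2)  (eliminate a^-1) = -x^4*y^3*z + x^5*y^2 + x^3*y^4 + 2*x^3*y^2*z^2 - x^4*y*z - x^2*y*z^3 - 5*x^3*y^2 - x*y^4 - 2*x*y^2*z^2 + 4*x^2*y*z + y^3*z + y*z^3 + x^3 + 5*x*y^2 + x*z^2 - 4*y*z - 3*x
tr(a^-2 b^-1 a b^-1 a b^2 a^-2) = tr(a^-2 b^-1 a b^-1 a b^2 a^-1)*tr(a) - tr(a^-2 b^-1 a b^-1 a b^2)  (eliminate a^-1) = -x^5*y^3*z + x^6*y^2 + x^4*y^4 + 2*x^4*y^2*z^2 - x^5*y*z + x^3*y^3*z - x^3*y*z^3 - 6*x^4*y^2 - 2*x^2*y^4 - 4*x^2*y^2*z^2 + 5*x^3*y*z + 2*x*y^3*z + 2*x*y*z^3 + x^4 + 9*x^2*y^2 + x^2*z^2 - 7*x*y*z - 4*x^2 - y^2 - z^2 + 2
and tr(a b^-1 a b^2 a^-5 b^-1) = tr(a^-2 b^-1 a b^-1 a b^2 a^-2)*tr(a) - tr(a^-2 b^-1 a b^-1 a b^2 a^-1)  (eliminate a^-1) = -x^6*y^3*z + x^7*y^2 + x^5*y^4 + 2*x^5*y^2*z^2 - x^6*y*z + 2*x^4*y^3*z - x^4*y*z^3 - 7*x^5*y^2 - 3*x^3*y^4 - 6*x^3*y^2*z^2 + 6*x^4*y*z + 2*x^2*y^3*z + 3*x^2*y*z^3 + x^5 + 14*x^3*y^2 + x^3*z^2 + x*y^4 + 2*x*y^2*z^2 - 11*x^2*y*z - y^3*z - y*z^3 - 5*x^3 - 6*x*y^2 - 2*x*z^2 + 4*y*z + 5*x

-x^6*y^3*z + x^7*y^2 + x^5*y^4 + 2*x^5*y^2*z^2 - x^6*y*z + 2*x^4*y^3*z - x^4*y*z^3 - 7*x^5*y^2 - 3*x^3*y^4 - 6*x^3*y^2*z^2 + 6*x^4*y*z + 2*x^2*y^3*z + 3*x^2*y*z^3 + x^5 + 14*x^3*y^2 + x^3*z^2 + x*y^4 + 2*x*y^2*z^2 - 11*x^2*y*z - y^3*z - y*z^3 - 5*x^3 - 6*x*y^2 - 2*x*z^2 + 4*y*z + 5*x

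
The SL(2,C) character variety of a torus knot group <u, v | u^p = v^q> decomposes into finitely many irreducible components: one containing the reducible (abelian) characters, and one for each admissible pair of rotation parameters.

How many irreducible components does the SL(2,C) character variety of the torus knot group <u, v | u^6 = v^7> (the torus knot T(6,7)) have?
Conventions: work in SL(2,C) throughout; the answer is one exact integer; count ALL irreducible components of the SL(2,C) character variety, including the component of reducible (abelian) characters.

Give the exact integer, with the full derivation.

Gamma = < u, v | u^6 = v^7 > (torus knot T(6,7)); the central element u^6 = v^7 acts as +I or -I in any irreducible SL(2,C) representation.
So on each irreducible component the traces are pinned: tr(u) = 2*cos(pi*alpha/6) with 1 <= alpha <= 5, tr(v) = 2*cos(pi*beta/7) with 1 <= beta <= 6.
u^6 = (-1)^alpha I and v^7 = (-1)^beta I must agree, so alpha and beta have equal parity.
Counting: 3 odd alphas x 3 odd betas + 2 even alphas x 3 even betas = 9 + 6 = 15.
components with irreducible characters: 15; plus the single component of reducible (abelian) characters: total 16.

16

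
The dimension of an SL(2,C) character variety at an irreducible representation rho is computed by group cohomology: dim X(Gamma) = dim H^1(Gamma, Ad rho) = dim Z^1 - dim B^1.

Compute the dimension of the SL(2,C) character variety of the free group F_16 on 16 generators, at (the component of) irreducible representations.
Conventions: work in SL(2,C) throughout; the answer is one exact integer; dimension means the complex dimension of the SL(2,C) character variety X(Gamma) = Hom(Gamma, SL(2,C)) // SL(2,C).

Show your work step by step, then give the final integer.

45

Here Gamma is free of rank 16 — no relator constrains a cocycle.
So Z^1 = (sl_2)^16 in full: dim Z^1 = 48.
At an irreducible rho the centralizer of the image in sl_2 is 0, so the coboundary map sl_2 -> Z^1 is injective: dim B^1 = 3.
dim H^1 = 48 - 3 = 45, which is dim X.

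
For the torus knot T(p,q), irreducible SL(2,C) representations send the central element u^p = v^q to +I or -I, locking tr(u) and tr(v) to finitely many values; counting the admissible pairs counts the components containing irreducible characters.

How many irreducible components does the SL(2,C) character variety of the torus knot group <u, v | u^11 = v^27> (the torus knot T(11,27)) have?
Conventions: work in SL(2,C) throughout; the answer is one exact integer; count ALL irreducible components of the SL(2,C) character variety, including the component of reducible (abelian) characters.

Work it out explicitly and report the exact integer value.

131

Gamma = < u, v | u^11 = v^27 > (torus knot T(11,27)); the central element u^11 = v^27 acts as +I or -I in any irreducible SL(2,C) representation.
So on each irreducible component the traces are pinned: tr(u) = 2*cos(pi*alpha/11) with 1 <= alpha <= 10, tr(v) = 2*cos(pi*beta/27) with 1 <= beta <= 26.
The two central values (-1)^alpha I and (-1)^beta I must be the same matrix, so alpha and beta share a parity.
Counting: 5 odd alphas x 13 odd betas + 5 even alphas x 13 even betas = 65 + 65 = 130.
That is 130 components of irreducible characters, and with the reducible (abelian) component the total is 131.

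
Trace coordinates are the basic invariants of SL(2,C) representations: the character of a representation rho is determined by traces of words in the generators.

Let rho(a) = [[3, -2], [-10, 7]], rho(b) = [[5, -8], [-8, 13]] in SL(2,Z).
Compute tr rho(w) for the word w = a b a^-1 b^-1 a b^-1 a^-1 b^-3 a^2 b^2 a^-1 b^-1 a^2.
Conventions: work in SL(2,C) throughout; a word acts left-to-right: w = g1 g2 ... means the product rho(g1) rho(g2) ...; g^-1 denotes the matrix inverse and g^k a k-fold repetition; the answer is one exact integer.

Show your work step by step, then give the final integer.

-618768870233573718

rho(a) = [[3, -2], [-10, 7]]
... * rho(b) = [[5, -8], [-8, 13]]  ->  [[31, -50], [-106, 171]]
... * rho(a^-1) = [[7, 2], [10, 3]]  ->  [[-283, -88], [968, 301]]
... * rho(b^-1) = [[13, 8], [8, 5]]  ->  [[-4383, -2704], [14992, 9249]]
... * rho(a) = [[3, -2], [-10, 7]]  ->  [[13891, -10162], [-47514, 34759]]
... * rho(b^-1) = [[13, 8], [8, 5]]  ->  [[99287, 60318], [-339610, -206317]]
... * rho(a^-1) = [[7, 2], [10, 3]]  ->  [[1298189, 379528], [-4440440, -1298171]]
... * rho(b^-1) = [[13, 8], [8, 5]]  ->  [[19912681, 12283152], [-68111088, -42014375]]
... * rho(b^-1) = [[13, 8], [8, 5]]  ->  [[357130069, 220717208], [-1221559144, -754960579]]
... * rho(b^-1) = [[13, 8], [8, 5]]  ->  [[6408428561, 3960626592], [-21919953504, -13547276047]]
... * rho(a) = [[3, -2], [-10, 7]]  ->  [[-20380980237, 14907529022], [69712899958, -50991025321]]
... * rho(a) = [[3, -2], [-10, 7]]  ->  [[-210218230931, 145114663628], [719048953084, -496362977163]]
... * rho(b) = [[5, -8], [-8, 13]]  ->  [[-2212008463679, 3568236474612], [7566148582724, -12205110327791]]
... * rho(b) = [[5, -8], [-8, 13]]  ->  [[-39605934115291, 64083141879388], [135471625535948, -219195622923075]]
... * rho(a^-1) = [[7, 2], [10, 3]]  ->  [[363589879986843, 113037557407582], [-1243654850479114, -386643617697329]]
... * rho(b^-1) = [[13, 8], [8, 5]]  ->  [[5630968899089615, 3473906826932654], [-19260661997807114, -11882456892319557]]
... * rho(a) = [[3, -2], [-10, 7]]  ->  [[-17846161572057695, 13055409990349348], [61042582929774228, -44655874250622671]]
... * rho(a) = [[3, -2], [-10, 7]]  ->  [[-184092584619666565, 127080193076560826], [629686491295549394, -434676285613907153]]
tr = -184092584619666565 + -434676285613907153 = -618768870233573718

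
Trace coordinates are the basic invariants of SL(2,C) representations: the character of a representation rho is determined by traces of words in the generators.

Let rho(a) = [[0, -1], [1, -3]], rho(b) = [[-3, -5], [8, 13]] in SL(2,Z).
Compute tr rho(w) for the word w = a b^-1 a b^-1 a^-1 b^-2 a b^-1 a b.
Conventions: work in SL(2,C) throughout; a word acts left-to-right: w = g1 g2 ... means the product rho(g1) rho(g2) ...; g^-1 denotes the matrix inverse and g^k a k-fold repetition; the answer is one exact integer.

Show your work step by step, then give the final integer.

314181029

rho(a) = [[0, -1], [1, -3]]
... * rho(b^-1) = [[13, 5], [-8, -3]]  ->  [[8, 3], [37, 14]]
... * rho(a) = [[0, -1], [1, -3]]  ->  [[3, -17], [14, -79]]
... * rho(b^-1) = [[13, 5], [-8, -3]]  ->  [[175, 66], [814, 307]]
... * rho(a^-1) = [[-3, 1], [-1, 0]]  ->  [[-591, 175], [-2749, 814]]
... * rho(b^-1) = [[13, 5], [-8, -3]]  ->  [[-9083, -3480], [-42249, -16187]]
... * rho(b^-1) = [[13, 5], [-8, -3]]  ->  [[-90239, -34975], [-419741, -162684]]
... * rho(a) = [[0, -1], [1, -3]]  ->  [[-34975, 195164], [-162684, 907793]]
... * rho(b^-1) = [[13, 5], [-8, -3]]  ->  [[-2015987, -760367], [-9377236, -3536799]]
... * rho(a) = [[0, -1], [1, -3]]  ->  [[-760367, 4297088], [-3536799, 19987633]]
... * rho(b) = [[-3, -5], [8, 13]]  ->  [[36657805, 59663979], [170511461, 277523224]]
tr = 36657805 + 277523224 = 314181029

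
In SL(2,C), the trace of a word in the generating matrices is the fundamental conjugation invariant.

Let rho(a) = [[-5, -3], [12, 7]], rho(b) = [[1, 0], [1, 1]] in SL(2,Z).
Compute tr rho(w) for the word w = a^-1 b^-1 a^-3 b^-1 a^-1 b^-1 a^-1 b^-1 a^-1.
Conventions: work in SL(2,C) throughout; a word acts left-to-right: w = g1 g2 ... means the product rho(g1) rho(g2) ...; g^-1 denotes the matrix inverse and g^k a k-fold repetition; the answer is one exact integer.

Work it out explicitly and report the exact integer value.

rho(a^-1) = [[7, 3], [-12, -5]]
... * rho(b^-1) = [[1, 0], [-1, 1]]  ->  [[4, 3], [-7, -5]]
... * rho(a^-1) = [[7, 3], [-12, -5]]  ->  [[-8, -3], [11, 4]]
... * rho(a^-1) = [[7, 3], [-12, -5]]  ->  [[-20, -9], [29, 13]]
... * rho(a^-1) = [[7, 3], [-12, -5]]  ->  [[-32, -15], [47, 22]]
... * rho(b^-1) = [[1, 0], [-1, 1]]  ->  [[-17, -15], [25, 22]]
... * rho(a^-1) = [[7, 3], [-12, -5]]  ->  [[61, 24], [-89, -35]]
... * rho(b^-1) = [[1, 0], [-1, 1]]  ->  [[37, 24], [-54, -35]]
... * rho(a^-1) = [[7, 3], [-12, -5]]  ->  [[-29, -9], [42, 13]]
... * rho(b^-1) = [[1, 0], [-1, 1]]  ->  [[-20, -9], [29, 13]]
... * rho(a^-1) = [[7, 3], [-12, -5]]  ->  [[-32, -15], [47, 22]]
tr = -32 + 22 = -10

-10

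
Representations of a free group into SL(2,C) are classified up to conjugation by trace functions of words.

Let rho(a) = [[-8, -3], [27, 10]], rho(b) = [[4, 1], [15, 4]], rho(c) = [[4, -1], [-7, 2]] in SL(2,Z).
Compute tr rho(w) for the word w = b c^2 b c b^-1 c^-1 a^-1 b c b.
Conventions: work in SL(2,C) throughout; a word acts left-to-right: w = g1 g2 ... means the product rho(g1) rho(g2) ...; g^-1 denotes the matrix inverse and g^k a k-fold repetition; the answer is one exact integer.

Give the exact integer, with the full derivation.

15780

rho(b) = [[4, 1], [15, 4]]
... * rho(c) = [[4, -1], [-7, 2]]  ->  [[9, -2], [32, -7]]
... * rho(c) = [[4, -1], [-7, 2]]  ->  [[50, -13], [177, -46]]
... * rho(b) = [[4, 1], [15, 4]]  ->  [[5, -2], [18, -7]]
... * rho(c) = [[4, -1], [-7, 2]]  ->  [[34, -9], [121, -32]]
... * rho(b^-1) = [[4, -1], [-15, 4]]  ->  [[271, -70], [964, -249]]
... * rho(c^-1) = [[2, 1], [7, 4]]  ->  [[52, -9], [185, -32]]
... * rho(a^-1) = [[10, 3], [-27, -8]]  ->  [[763, 228], [2714, 811]]
... * rho(b) = [[4, 1], [15, 4]]  ->  [[6472, 1675], [23021, 5958]]
... * rho(c) = [[4, -1], [-7, 2]]  ->  [[14163, -3122], [50378, -11105]]
... * rho(b) = [[4, 1], [15, 4]]  ->  [[9822, 1675], [34937, 5958]]
tr = 9822 + 5958 = 15780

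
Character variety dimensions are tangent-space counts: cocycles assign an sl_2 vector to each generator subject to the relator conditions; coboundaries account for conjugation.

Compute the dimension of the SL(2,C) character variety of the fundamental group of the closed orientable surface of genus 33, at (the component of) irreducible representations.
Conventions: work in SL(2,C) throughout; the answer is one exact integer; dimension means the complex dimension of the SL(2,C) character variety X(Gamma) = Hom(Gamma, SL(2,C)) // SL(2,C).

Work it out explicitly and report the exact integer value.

The genus-33 surface group: 2g = 66 generators, one relator prod [a_i, b_i].
A cocycle assigns one sl_2 vector per generator subject to the relator condition d_2(z) = 0: dim of the unconstrained space is 3*2g = 198.
At an irreducible rho, H^2 = coker(d_2) vanishes (Poincare duality: H^2 is dual to H^0 = invariants = 0), so d_2 is surjective onto sl_2 and dim Z^1 = 198 - 3 = 195.
As always at irreducible rho, dim B^1 = 3.
dim X = dim H^1 = 195 - 3 = 192.

192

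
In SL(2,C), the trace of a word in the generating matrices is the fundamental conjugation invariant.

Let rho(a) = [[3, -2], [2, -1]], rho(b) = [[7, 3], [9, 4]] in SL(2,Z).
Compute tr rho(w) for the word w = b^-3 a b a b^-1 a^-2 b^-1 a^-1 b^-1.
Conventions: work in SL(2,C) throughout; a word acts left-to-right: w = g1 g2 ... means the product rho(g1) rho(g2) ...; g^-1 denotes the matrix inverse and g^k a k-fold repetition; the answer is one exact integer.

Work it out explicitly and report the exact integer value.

rho(b^-1) = [[4, -3], [-9, 7]]
... * rho(b^-1) = [[4, -3], [-9, 7]]  ->  [[43, -33], [-99, 76]]
... * rho(b^-1) = [[4, -3], [-9, 7]]  ->  [[469, -360], [-1080, 829]]
... * rho(a) = [[3, -2], [2, -1]]  ->  [[687, -578], [-1582, 1331]]
... * rho(b) = [[7, 3], [9, 4]]  ->  [[-393, -251], [905, 578]]
... * rho(a) = [[3, -2], [2, -1]]  ->  [[-1681, 1037], [3871, -2388]]
... * rho(b^-1) = [[4, -3], [-9, 7]]  ->  [[-16057, 12302], [36976, -28329]]
... * rho(a^-1) = [[-1, 2], [-2, 3]]  ->  [[-8547, 4792], [19682, -11035]]
... * rho(a^-1) = [[-1, 2], [-2, 3]]  ->  [[-1037, -2718], [2388, 6259]]
... * rho(b^-1) = [[4, -3], [-9, 7]]  ->  [[20314, -15915], [-46779, 36649]]
... * rho(a^-1) = [[-1, 2], [-2, 3]]  ->  [[11516, -7117], [-26519, 16389]]
... * rho(b^-1) = [[4, -3], [-9, 7]]  ->  [[110117, -84367], [-253577, 194280]]
tr = 110117 + 194280 = 304397

304397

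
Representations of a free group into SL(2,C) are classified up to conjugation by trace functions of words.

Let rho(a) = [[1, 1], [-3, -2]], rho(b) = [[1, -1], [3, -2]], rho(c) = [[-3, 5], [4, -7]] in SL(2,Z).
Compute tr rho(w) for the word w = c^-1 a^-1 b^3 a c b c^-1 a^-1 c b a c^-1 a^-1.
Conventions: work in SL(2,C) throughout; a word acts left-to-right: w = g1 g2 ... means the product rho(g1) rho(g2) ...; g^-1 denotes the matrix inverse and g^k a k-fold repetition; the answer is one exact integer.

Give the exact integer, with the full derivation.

rho(c^-1) = [[-7, -5], [-4, -3]]
... * rho(a^-1) = [[-2, -1], [3, 1]]  ->  [[-1, 2], [-1, 1]]
... * rho(b) = [[1, -1], [3, -2]]  ->  [[5, -3], [2, -1]]
... * rho(b) = [[1, -1], [3, -2]]  ->  [[-4, 1], [-1, 0]]
... * rho(b) = [[1, -1], [3, -2]]  ->  [[-1, 2], [-1, 1]]
... * rho(a) = [[1, 1], [-3, -2]]  ->  [[-7, -5], [-4, -3]]
... * rho(c) = [[-3, 5], [4, -7]]  ->  [[1, 0], [0, 1]]
... * rho(b) = [[1, -1], [3, -2]]  ->  [[1, -1], [3, -2]]
... * rho(c^-1) = [[-7, -5], [-4, -3]]  ->  [[-3, -2], [-13, -9]]
... * rho(a^-1) = [[-2, -1], [3, 1]]  ->  [[0, 1], [-1, 4]]
... * rho(c) = [[-3, 5], [4, -7]]  ->  [[4, -7], [19, -33]]
... * rho(b) = [[1, -1], [3, -2]]  ->  [[-17, 10], [-80, 47]]
... * rho(a) = [[1, 1], [-3, -2]]  ->  [[-47, -37], [-221, -174]]
... * rho(c^-1) = [[-7, -5], [-4, -3]]  ->  [[477, 346], [2243, 1627]]
... * rho(a^-1) = [[-2, -1], [3, 1]]  ->  [[84, -131], [395, -616]]
tr = 84 + -616 = -532

-532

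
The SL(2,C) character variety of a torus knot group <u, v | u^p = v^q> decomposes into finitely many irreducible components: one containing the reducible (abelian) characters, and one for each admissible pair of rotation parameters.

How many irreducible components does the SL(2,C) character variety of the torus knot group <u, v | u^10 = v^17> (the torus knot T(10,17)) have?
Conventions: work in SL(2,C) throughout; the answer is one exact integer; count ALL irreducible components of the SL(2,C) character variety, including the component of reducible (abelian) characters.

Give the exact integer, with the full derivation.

73

For T(10,17): irreducibility forces the central element u^10 = v^17 to one of +I, -I.
This locks tr(u) to 2*cos(pi*alpha/10), alpha in 1..9, and tr(v) to 2*cos(pi*beta/17), beta in 1..16, on each component of irreducible characters.
The two central values (-1)^alpha I and (-1)^beta I must be the same matrix, so alpha and beta share a parity.
count pairs: odd alpha (5 choices) x odd beta (8), plus even alpha (4) x even beta (8): 5*8 + 4*8 = 72.
Total: 72 irreducible-character components + 1 reducible (abelian) component = 73.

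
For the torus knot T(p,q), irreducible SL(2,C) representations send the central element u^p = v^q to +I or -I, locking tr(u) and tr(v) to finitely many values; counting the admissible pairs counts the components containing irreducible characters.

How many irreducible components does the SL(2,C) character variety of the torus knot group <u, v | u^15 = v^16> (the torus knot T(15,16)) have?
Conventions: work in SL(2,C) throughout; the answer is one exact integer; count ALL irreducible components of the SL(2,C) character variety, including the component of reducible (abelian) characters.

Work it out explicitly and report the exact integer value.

Gamma = < u, v | u^15 = v^16 > (torus knot T(15,16)); the central element u^15 = v^16 acts as +I or -I in any irreducible SL(2,C) representation.
This locks tr(u) to 2*cos(pi*alpha/15), alpha in 1..14, and tr(v) to 2*cos(pi*beta/16), beta in 1..15, on each component of irreducible characters.
u^15 = (-1)^alpha I and v^16 = (-1)^beta I must agree, so alpha and beta have equal parity.
count pairs: odd alpha (7 choices) x odd beta (8), plus even alpha (7) x even beta (7): 7*8 + 7*7 = 105.
Total: 105 irreducible-character components + 1 reducible (abelian) component = 106.

106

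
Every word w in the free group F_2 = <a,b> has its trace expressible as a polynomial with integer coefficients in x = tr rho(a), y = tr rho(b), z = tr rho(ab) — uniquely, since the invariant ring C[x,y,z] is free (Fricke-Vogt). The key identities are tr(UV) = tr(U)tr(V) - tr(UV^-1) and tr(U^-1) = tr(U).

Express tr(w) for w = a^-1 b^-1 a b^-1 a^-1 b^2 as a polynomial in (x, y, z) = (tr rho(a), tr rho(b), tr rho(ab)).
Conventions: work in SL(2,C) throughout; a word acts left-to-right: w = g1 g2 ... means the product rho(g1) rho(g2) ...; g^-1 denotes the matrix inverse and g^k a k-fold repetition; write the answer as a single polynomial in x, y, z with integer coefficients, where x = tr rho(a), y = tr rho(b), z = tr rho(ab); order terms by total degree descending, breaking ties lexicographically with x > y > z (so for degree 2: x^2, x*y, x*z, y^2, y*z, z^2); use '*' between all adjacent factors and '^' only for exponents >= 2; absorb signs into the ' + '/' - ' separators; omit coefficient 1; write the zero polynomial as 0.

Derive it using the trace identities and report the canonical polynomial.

reduce: trace(b a b) = trace(b) trace(a b) - trace(a) = y*z - x
trace(b a b a) = trace(b a) trace(b a) - trace(1) = z^2 - 2
so trace(a b a^-1 b) = trace(b a b) trace(a) - trace(b a b a) = x*y*z - x^2 - z^2 + 2
trace(b a^-1 b^-1 a) = trace(a b a^-1) trace(b) - trace(a b a^-1 b) = -x*y*z + x^2 + y^2 + z^2 - 2
so trace(a^2 b) = trace(a) trace(b a) - trace(b) = x*z - y
trace(a^2) = trace(a) trace(a) - trace(1) = x^2 - 2
so trace(a^2 b^2) = trace(b) trace(a^2 b) - trace(a^2) = x*y*z - x^2 - y^2 + 2
trace(b a^2 b^2) = trace(b) trace(a^2 b^2) - trace(a^2 b) = x*y^2*z - x^2*y - y^3 - x*z + 3*y
trace(b^2 a b a) = trace(b) trace(a b a b) - trace(a b a) = y*z^2 - x*z - y
reduce: trace(b^2 a b) = trace(b) trace(a b^2) - trace(a b) = y^2*z - x*y - z
trace(b a^2 b^2 a) = trace(a) trace(b^2 a b a) - trace(b^2 a b) = x*y*z^2 - x^2*z - y^2*z + z
so trace(a^2 b^2 a^-1 b) = trace(b a^2 b^2) trace(a) - trace(b a^2 b^2 a) = x^2*y^2*z - x^3*y - x*y^3 - x*y*z^2 + y^2*z + 3*x*y - z
trace(a b^2 a^-1 b^-1 a) = trace(a^2 b^2 a^-1) trace(b) - trace(a^2 b^2 a^-1 b) = -x^2*y^2*z + x^3*y + x*y^3 + x*y*z^2 - 4*x*y + z
trace(b a b a b^2) = trace(b) trace(b a b a b) - trace(b a b a) = y^2*z^2 - x*y*z - y^2 - z^2 + 2
reduce: trace(a b a b a b) = trace(b a b a) trace(b a) - trace(a b) = z^3 - 3*z
so trace(a b a b a) = trace(a) trace(b a b a) - trace(b a b) = x*z^2 - y*z - x
so trace(b a b a b^2 a) = trace(b) trace(a b a b a b) - trace(a b a b a) = y*z^3 - x*z^2 - 2*y*z + x
so trace(a b a b^2 a^-1 b) = trace(b a b a b^2) trace(a) - trace(b a b a b^2 a) = x*y^2*z^2 - x^2*y*z - y*z^3 - x*y^2 + 2*y*z + x
reduce: trace(a b^2 a^-1 b^-1 a b) = trace(a b a b^2 a^-1) trace(b) - trace(a b a b^2 a^-1 b) = -x*y^2*z^2 + x^2*y*z + y^3*z + y*z^3 - 3*y*z - x
trace(b^2 a^-1 b^-1 a b^-1 a) = trace(a b^2 a^-1 b^-1 a) trace(b) - trace(a b^2 a^-1 b^-1 a b) = -x^2*y^3*z + x^3*y^2 + x*y^4 + 2*x*y^2*z^2 - x^2*y*z - y^3*z - y*z^3 - 4*x*y^2 + 4*y*z + x
trace(a^-1 b^-1 a b^-1 a^-1 b^2) = trace(b^2 a^-1 b^-1 a b^-1) trace(a) - trace(b^2 a^-1 b^-1 a b^-1 a) = x^2*y^3*z - x^3*y^2 - x*y^4 - 2*x*y^2*z^2 + y^3*z + y*z^3 + x^3 + 5*x*y^2 + x*z^2 - 4*y*z - 3*x

x^2*y^3*z - x^3*y^2 - x*y^4 - 2*x*y^2*z^2 + y^3*z + y*z^3 + x^3 + 5*x*y^2 + x*z^2 - 4*y*z - 3*x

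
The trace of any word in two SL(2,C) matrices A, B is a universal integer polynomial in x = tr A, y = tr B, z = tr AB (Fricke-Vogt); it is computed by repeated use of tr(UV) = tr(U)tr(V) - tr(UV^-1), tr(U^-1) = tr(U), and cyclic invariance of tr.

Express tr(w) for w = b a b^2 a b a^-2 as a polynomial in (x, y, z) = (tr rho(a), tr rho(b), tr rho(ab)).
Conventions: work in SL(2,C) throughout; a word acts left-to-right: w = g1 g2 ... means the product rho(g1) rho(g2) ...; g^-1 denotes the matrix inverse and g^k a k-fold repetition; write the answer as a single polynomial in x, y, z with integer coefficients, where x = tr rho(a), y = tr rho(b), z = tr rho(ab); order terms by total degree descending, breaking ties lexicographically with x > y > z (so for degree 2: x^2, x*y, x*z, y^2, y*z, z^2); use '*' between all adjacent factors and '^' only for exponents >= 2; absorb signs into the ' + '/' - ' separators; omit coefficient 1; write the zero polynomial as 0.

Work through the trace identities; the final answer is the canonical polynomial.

and tr(a b a b) = tr(a b) * tr(a b) - tr(1)  (split on a) = z^2 - 2
tr(a b a) = tr(a) * tr(b a) - tr(b)  (reduce the a square) = x*z - y
and tr(a b^2 a b) = tr(b) * tr(a b a b) - tr(a b a)  (reduce the b square) = y*z^2 - x*z - y
and tr(a^2) = tr(a) * tr(a) - tr(1)  (reduce the a square) = x^2 - 2
tr(a b^2 a) = tr(b) * tr(a^2 b) - tr(a^2)  (reduce the b square) = x*y*z - x^2 - y^2 + 2
next, tr(b a b^2 a b) = tr(b) * tr(a b^2 a b) - tr(a b^2 a)  (reduce the b square) = y^2*z^2 - 2*x*y*z + x^2 - 2
tr(a b a b a b) = tr(a b) * tr(a b a b) - tr(a^-1 b^-1)  (split on a) = z^3 - 3*z
tr(b a b) = tr(b) * tr(a b) - tr(a)  (reduce the b square) = y*z - x
tr(a b a b a) = tr(a) * tr(b a b a) - tr(b a b)  (reduce the a square) = x*z^2 - y*z - x
and tr(b a b^2 a b a) = tr(b) * tr(a b a b a b) - tr(a b a b a)  (reduce the b square) = y*z^3 - x*z^2 - 2*y*z + x
tr(b a b^2 a b a^-1) = tr(b a b^2 a b) * tr(a) - tr(b a b^2 a b a)  (eliminate a^-1) = x*y^2*z^2 - 2*x^2*y*z - y*z^3 + x^3 + x*z^2 + 2*y*z - 3*x
tr(b a b^2 a b a^-2) = tr(b a b^2 a b a^-1) * tr(a) - tr(b a b^2 a b)  (eliminate a^-1) = x^2*y^2*z^2 - 2*x^3*y*z - x*y*z^3 + x^4 + x^2*z^2 - y^2*z^2 + 4*x*y*z - 4*x^2 + 2

x^2*y^2*z^2 - 2*x^3*y*z - x*y*z^3 + x^4 + x^2*z^2 - y^2*z^2 + 4*x*y*z - 4*x^2 + 2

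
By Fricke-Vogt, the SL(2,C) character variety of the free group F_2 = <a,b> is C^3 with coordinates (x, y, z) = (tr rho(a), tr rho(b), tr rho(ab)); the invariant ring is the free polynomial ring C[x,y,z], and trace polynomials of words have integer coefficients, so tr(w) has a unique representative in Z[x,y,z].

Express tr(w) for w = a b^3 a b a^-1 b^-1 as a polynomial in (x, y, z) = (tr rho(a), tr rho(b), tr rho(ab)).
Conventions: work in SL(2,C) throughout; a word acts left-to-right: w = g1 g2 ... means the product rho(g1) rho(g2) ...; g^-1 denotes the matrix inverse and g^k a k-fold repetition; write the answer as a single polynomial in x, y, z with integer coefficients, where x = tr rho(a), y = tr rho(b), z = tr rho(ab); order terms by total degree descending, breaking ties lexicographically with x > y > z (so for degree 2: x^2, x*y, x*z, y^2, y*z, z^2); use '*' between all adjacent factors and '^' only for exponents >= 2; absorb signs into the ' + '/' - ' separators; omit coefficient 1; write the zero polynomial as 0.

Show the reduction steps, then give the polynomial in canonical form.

next, tr(b a b) = tr(b) tr(a b) - tr(a)   [square of b] = y*z - x
tr(a b^3) = tr(b) tr(b a b) - tr(b a)   [square of b] = y^2*z - x*y - z
and tr(b^3 a b) = tr(b) tr(a b^3) - tr(a b^2)   [square of b] = y^3*z - x*y^2 - 2*y*z + x
tr(a b a b) = tr(a b) tr(a b) - tr(1)   [split at a repeated a] = z^2 - 2
tr(a b a) = tr(a) tr(b a) - tr(b)   [square of a] = x*z - y
and tr(a b^2 a b) = tr(b) tr(a b a b) - tr(a b a)   [square of b] = y*z^2 - x*z - y
and tr(a^2) = tr(a) tr(a) - tr(1)   [square of a] = x^2 - 2
tr(a b^2 a) = tr(b) tr(a^2 b) - tr(a^2)   [square of b] = x*y*z - x^2 - y^2 + 2
next, tr(a b^2 a b^2) = tr(b) tr(a b^2 a b) - tr(a b^2 a)   [square of b] = y^2*z^2 - 2*x*y*z + x^2 - 2
next, tr(b a b^3 a b) = tr(b) tr(a b^2 a b^2) - tr(a b^2 a b)   [square of b] = y^3*z^2 - 2*x*y^2*z + x^2*y - y*z^2 + x*z - y
tr(a b a b a b) = tr(b a b a) tr(b a) - tr(a b)   [split at a repeated b] = z^3 - 3*z
and tr(a b a b a) = tr(a) tr(b a b a) - tr(b a b)   [square of a] = x*z^2 - y*z - x
and tr(b a b a b a b) = tr(b) tr(a b a b a b) - tr(a b a b a)   [square of b] = y*z^3 - x*z^2 - 2*y*z + x
next, tr(b a b^3 a b a) = tr(b) tr(b a b a b a b) - tr(b a b a b a)   [square of b] = y^2*z^3 - x*y*z^2 - 2*y^2*z - z^3 + x*y + 3*z
tr(a b^3 a b a^-1 b) = tr(b a b^3 a b) tr(a) - tr(b a b^3 a b a)   [inverse elimination on a] = x*y^3*z^2 - 2*x^2*y^2*z - y^2*z^3 + x^3*y + x^2*z + 2*y^2*z + z^3 - 2*x*y - 3*z
tr(a b^3 a b a^-1 b^-1) = tr(a b^3 a b a^-1) tr(b) - tr(a b^3 a b a^-1 b)   [inverse elimination on b] = -x*y^3*z^2 + 2*x^2*y^2*z + y^4*z + y^2*z^3 - x^3*y - x*y^3 - x^2*z - 4*y^2*z - z^3 + 3*x*y + 3*z

-x*y^3*z^2 + 2*x^2*y^2*z + y^4*z + y^2*z^3 - x^3*y - x*y^3 - x^2*z - 4*y^2*z - z^3 + 3*x*y + 3*z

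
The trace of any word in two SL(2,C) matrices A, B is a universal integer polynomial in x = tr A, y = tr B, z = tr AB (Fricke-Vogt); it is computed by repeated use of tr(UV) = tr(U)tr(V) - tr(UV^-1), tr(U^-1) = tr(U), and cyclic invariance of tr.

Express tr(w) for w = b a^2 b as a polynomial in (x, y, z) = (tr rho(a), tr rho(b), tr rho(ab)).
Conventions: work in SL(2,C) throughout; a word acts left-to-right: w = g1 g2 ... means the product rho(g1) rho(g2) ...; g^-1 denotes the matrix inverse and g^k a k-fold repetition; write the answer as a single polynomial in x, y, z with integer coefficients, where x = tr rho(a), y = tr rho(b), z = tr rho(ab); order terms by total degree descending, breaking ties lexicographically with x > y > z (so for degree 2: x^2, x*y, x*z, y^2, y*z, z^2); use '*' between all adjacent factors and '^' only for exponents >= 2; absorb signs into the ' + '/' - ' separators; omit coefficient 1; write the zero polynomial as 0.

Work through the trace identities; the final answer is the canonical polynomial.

x*y*z - x^2 - y^2 + 2

and trace(a^2 b) = trace(a)*trace(b a) - trace(b)  (reduce the a square) = x*z - y
next, trace(a^2) = trace(a)*trace(a) - trace(1)  (reduce the a square) = x^2 - 2
next, trace(b a^2 b) = trace(b)*trace(a^2 b) - trace(a^2)  (reduce the b square) = x*y*z - x^2 - y^2 + 2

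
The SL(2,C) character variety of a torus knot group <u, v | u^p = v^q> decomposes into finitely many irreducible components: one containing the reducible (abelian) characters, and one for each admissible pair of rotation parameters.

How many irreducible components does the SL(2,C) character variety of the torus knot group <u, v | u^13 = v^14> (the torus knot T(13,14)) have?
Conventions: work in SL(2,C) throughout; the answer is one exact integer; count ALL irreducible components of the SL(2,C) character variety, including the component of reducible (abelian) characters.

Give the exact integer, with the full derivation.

79

For T(13,14): irreducibility forces the central element u^13 = v^14 to one of +I, -I.
On an irreducible component, tr(u) is locked at 2*cos(pi*alpha/13) for some alpha in 1..12, and tr(v) at 2*cos(pi*beta/14) for some beta in 1..13.
Consistency of u^13 = (-1)^alpha I with v^14 = (-1)^beta I forces alpha = beta (mod 2).
count pairs: odd alpha (6 choices) x odd beta (7), plus even alpha (6) x even beta (6): 6*7 + 6*6 = 78.
That is 78 components of irreducible characters, and with the reducible (abelian) component the total is 79.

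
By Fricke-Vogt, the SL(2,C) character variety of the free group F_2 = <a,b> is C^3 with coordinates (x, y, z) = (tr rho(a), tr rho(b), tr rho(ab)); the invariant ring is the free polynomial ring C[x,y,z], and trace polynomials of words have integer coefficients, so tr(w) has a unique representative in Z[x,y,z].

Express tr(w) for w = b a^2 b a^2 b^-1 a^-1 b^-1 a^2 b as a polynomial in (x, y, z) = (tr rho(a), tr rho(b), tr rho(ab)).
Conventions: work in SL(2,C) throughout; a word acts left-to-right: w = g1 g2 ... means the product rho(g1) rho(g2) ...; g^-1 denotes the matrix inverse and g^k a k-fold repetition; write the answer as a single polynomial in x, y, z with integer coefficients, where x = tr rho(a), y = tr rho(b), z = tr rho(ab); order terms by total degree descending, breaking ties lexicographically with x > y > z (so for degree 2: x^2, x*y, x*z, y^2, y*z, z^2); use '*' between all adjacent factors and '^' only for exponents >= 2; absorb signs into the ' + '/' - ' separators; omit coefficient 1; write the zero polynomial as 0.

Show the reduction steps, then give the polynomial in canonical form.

x^4*y^2*z^3 - 2*x^5*y*z^2 - 2*x^3*y^3*z^2 - x^3*y*z^4 + x^6*z + 3*x^4*y^2*z + x^4*z^3 + x^2*y^4*z + x^2*y^2*z^3 - x^5*y - x^3*y^3 + 5*x^3*y*z^2 - 5*x^4*z - 8*x^2*y^2*z - 2*x^2*z^3 + 5*x^3*y + 2*x*y^3 + 2*x*y*z^2 + 5*x^2*z - 6*x*y + z

reduce: tr(b a b a) = tr(a b) * tr(a b) - tr(1)   [split at repeated a] = z^2 - 2
tr(b a b) = tr(b) * tr(a b) - tr(a) = y*z - x
tr(a b a b a) = tr(a) * tr(b a b a) - tr(b a b) = x*z^2 - y*z - x
tr(a b a^3 b) = tr(a) * tr(a b a b a) - tr(a b a b) = x^2*z^2 - x*y*z - x^2 - z^2 + 2
reduce: tr(b a^2) = tr(a) * tr(b a) - tr(b) = x*z - y
tr(a^2 b a) = tr(a) * tr(b a^2) - tr(b a) = x^2*z - x*y - z
tr(a b a^3) = tr(a) * tr(a^2 b a) - tr(a^2 b) = x^3*z - x^2*y - 2*x*z + y
tr(b a^3 b^2 a) = tr(b) * tr(a b a^3 b) - tr(a b a^3) = x^2*y*z^2 - x^3*z - x*y^2*z - y*z^2 + 2*x*z + y
tr(b^2) = tr(b) * tr(b) - tr(1) = y^2 - 2
reduce: tr(b^2 a^2) = tr(a) * tr(b^2 a) - tr(b^2) = x*y*z - x^2 - y^2 + 2
so tr(a^3 b^2) = tr(a) * tr(b^2 a^2) - tr(b^2 a) = x^2*y*z - x^3 - x*y^2 - y*z + 3*x
so tr(b a^3 b^2) = tr(b) * tr(a^3 b^2) - tr(a^3 b) = x^2*y^2*z - x^3*y - x*y^3 - x^2*z - y^2*z + 4*x*y + z
tr(a^2 b^2 a^2 b a) = tr(a) * tr(b a^3 b^2 a) - tr(b a^3 b^2) = x^3*y*z^2 - x^4*z - 2*x^2*y^2*z + x^3*y + x*y^3 - x*y*z^2 + 3*x^2*z + y^2*z - 3*x*y - z
tr(b a b a b a) = tr(b a) * tr(b a b a) - tr(b^-1 a^-1)   [split at repeated b] = z^3 - 3*z
reduce: tr(b a b a b) = tr(b) * tr(a b a b) - tr(a b a) = y*z^2 - x*z - y
reduce: tr(b a^2 b a b a) = tr(a) * tr(b a b a b a) - tr(b a b a b) = x*z^3 - y*z^2 - 2*x*z + y
tr(b a^2 b a b) = tr(b) * tr(a^2 b a b) - tr(a^2 b a) = x*y*z^2 - x^2*z - y^2*z + z
reduce: tr(a^2 b a b a^2 b) = tr(a) * tr(b a^2 b a b a) - tr(b a^2 b a b) = x^2*z^3 - 2*x*y*z^2 - x^2*z + y^2*z + x*y - z
tr(a^2 b a b a^2) = tr(a) * tr(a b a b a^2) - tr(a b a b a) = x^3*z^2 - x^2*y*z - x^3 - 2*x*z^2 + y*z + 3*x
tr(a^2 b^2 a^2 b a b) = tr(b) * tr(a^2 b a b a^2 b) - tr(a^2 b a b a^2) = x^2*y*z^3 - x^3*z^2 - 2*x*y^2*z^2 + y^3*z + x^3 + x*y^2 + 2*x*z^2 - 2*y*z - 3*x
so tr(b^-1 a^2 b^2 a^2 b a) = tr(a^2 b^2 a^2 b a) * tr(b) - tr(a^2 b^2 a^2 b a b) = x^3*y^2*z^2 - x^4*y*z - 2*x^2*y^3*z - x^2*y*z^3 + x^3*y^2 + x^3*z^2 + x*y^4 + x*y^2*z^2 + 3*x^2*y*z - x^3 - 4*x*y^2 - 2*x*z^2 + y*z + 3*x
so tr(a^2 b^2 a b) = tr(b) * tr(a b a^2 b) - tr(a b a^2) = x*y*z^2 - x^2*z - y^2*z + z
so tr(b a^4 b^2 a) = tr(a) * tr(a^2 b^2 a b a) - tr(a^2 b^2 a b) = x^3*y*z^2 - x^4*z - x^2*y^2*z - 2*x*y*z^2 + 3*x^2*z + y^2*z + x*y - z
reduce: tr(b^3 a) = tr(b) * tr(a b^2) - tr(a b) = y^2*z - x*y - z
so tr(b^3) = tr(b) * tr(b^2) - tr(b) = y^3 - 3*y
tr(b^3 a^2) = tr(a) * tr(b^3 a) - tr(b^3) = x*y^2*z - x^2*y - y^3 - x*z + 3*y
reduce: tr(b a^4 b^2) = tr(a) * tr(b^3 a^3) - tr(b^3 a^2) = x^3*y^2*z - x^4*y - x^2*y^3 - x^3*z - 2*x*y^2*z + 5*x^2*y + y^3 + 2*x*z - 3*y
tr(a^2 b^2 a^2 b a^2) = tr(a) * tr(b a^4 b^2 a) - tr(b a^4 b^2) = x^4*y*z^2 - x^5*z - 2*x^3*y^2*z + x^4*y + x^2*y^3 - 2*x^2*y*z^2 + 4*x^3*z + 3*x*y^2*z - 4*x^2*y - y^3 - 3*x*z + 3*y
tr(b a^3 b a^2 b a) = tr(a) * tr(b a^2 b a b a^2) - tr(b a^2 b a b a) = x^3*z^3 - 2*x^2*y*z^2 - x^3*z + x*y^2*z - x*z^3 + x^2*y + y*z^2 + x*z - y
tr(b a^2 b a^2) = tr(a) * tr(b a^2 b a) - tr(b a^2 b) = x^2*z^2 - 2*x*y*z + y^2 - 2
reduce: tr(a^3 b a^2 b) = tr(a) * tr(b a^2 b a^2) - tr(b a^2 b a) = x^3*z^2 - 2*x^2*y*z + x*y^2 - x*z^2 + y*z - x
tr(a^3 b a^2) = tr(a) * tr(a^2 b a^2) - tr(a^2 b a) = x^4*z - x^3*y - 3*x^2*z + 2*x*y + z
reduce: tr(b a^3 b a^2 b) = tr(b) * tr(a^3 b a^2 b) - tr(a^3 b a^2) = x^3*y*z^2 - x^4*z - 2*x^2*y^2*z + x^3*y + x*y^3 - x*y*z^2 + 3*x^2*z + y^2*z - 3*x*y - z
reduce: tr(a^2 b a^2 b a^3 b) = tr(a) * tr(b a^3 b a^2 b a) - tr(b a^3 b a^2 b) = x^4*z^3 - 3*x^3*y*z^2 + 3*x^2*y^2*z - x^2*z^3 - x*y^3 + 2*x*y*z^2 - 2*x^2*z - y^2*z + 2*x*y + z
so tr(b a^2 b a^4) = tr(a) * tr(a b a^2 b a^2) - tr(a b a^2 b a) = x^4*z^2 - 2*x^3*y*z + x^2*y^2 - 2*x^2*z^2 + 3*x*y*z - x^2 - y^2 + 2
so tr(a^2 b a^2 b a^3) = tr(a) * tr(b a^2 b a^4) - tr(b a^2 b a^3) = x^5*z^2 - 2*x^4*y*z + x^3*y^2 - 3*x^3*z^2 + 5*x^2*y*z - x^3 - 2*x*y^2 + x*z^2 - y*z + 3*x
tr(a^2 b^2 a^2 b a^2 b a) = tr(b) * tr(a^2 b a^2 b a^3 b) - tr(a^2 b a^2 b a^3) = x^4*y*z^3 - x^5*z^2 - 3*x^3*y^2*z^2 + 2*x^4*y*z + 3*x^2*y^3*z - x^2*y*z^3 - x^3*y^2 + 3*x^3*z^2 - x*y^4 + 2*x*y^2*z^2 - 7*x^2*y*z - y^3*z + x^3 + 4*x*y^2 - x*z^2 + 2*y*z - 3*x
tr(b a b a b a b a) = tr(b a b a b a) * tr(b a) - tr(a b a b)   [split at repeated b] = z^4 - 4*z^2 + 2
so tr(b a b a b a b) = tr(b) * tr(a b a b a b) - tr(a b a b a) = y*z^3 - x*z^2 - 2*y*z + x
tr(b a b a^2 b a b a) = tr(a) * tr(b a b a b a b a) - tr(b a b a b a b) = x*z^4 - y*z^3 - 3*x*z^2 + 2*y*z + x
so tr(b a b a^2 b a b) = tr(b) * tr(a b a^2 b a b) - tr(a b a^2 b a) = x*y*z^3 - x^2*z^2 - y^2*z^2 + 2
so tr(a b a^2 b a b a^2 b) = tr(a) * tr(b a b a^2 b a b a) - tr(b a b a^2 b a b) = x^2*z^4 - 2*x*y*z^3 - 2*x^2*z^2 + y^2*z^2 + 2*x*y*z + x^2 - 2
reduce: tr(b a^2 b a b a^2 b^2 a) = tr(b) * tr(a b a^2 b a b a^2 b) - tr(a b a^2 b a b a^2) = x^2*y*z^4 - x^3*z^3 - 2*x*y^2*z^3 + y^3*z^2 + x^3*z + x*y^2*z + x*z^3 - y*z^2 - x*z - y
reduce: tr(b a^2 b a b a^2 b^2) = tr(b) * tr(a^2 b a b a^2 b^2) - tr(a^2 b a b a^2 b) = x^2*y^2*z^3 - x^3*y*z^2 - 2*x*y^3*z^2 - x^2*z^3 + y^4*z + x^3*y + x*y^3 + 4*x*y*z^2 + x^2*z - 3*y^2*z - 4*x*y + z
tr(a^2 b^2 a^2 b a^2 b a b) = tr(a) * tr(b a^2 b a b a^2 b^2 a) - tr(b a^2 b a b a^2 b^2) = x^3*y*z^4 - x^4*z^3 - 3*x^2*y^2*z^3 + x^3*y*z^2 + 3*x*y^3*z^2 + x^4*z + x^2*y^2*z + 2*x^2*z^3 - y^4*z - x^3*y - x*y^3 - 5*x*y*z^2 - 2*x^2*z + 3*y^2*z + 3*x*y - z
reduce: tr(b^-1 a^2 b^2 a^2 b a^2 b a) = tr(a^2 b^2 a^2 b a^2 b a) * tr(b) - tr(a^2 b^2 a^2 b a^2 b a b) = x^4*y^2*z^3 - x^5*y*z^2 - 3*x^3*y^3*z^2 - x^3*y*z^4 + 2*x^4*y^2*z + x^4*z^3 + 3*x^2*y^4*z + 2*x^2*y^2*z^3 - x^3*y^3 + 2*x^3*y*z^2 - x*y^5 - x*y^3*z^2 - x^4*z - 8*x^2*y^2*z - 2*x^2*z^3 + 2*x^3*y + 5*x*y^3 + 4*x*y*z^2 + 2*x^2*z - y^2*z - 6*x*y + z
so tr(a^-1 b^-1 a^2 b^2 a^2 b a^2 b) = tr(b^-1 a^2 b^2 a^2 b a^2 b) * tr(a) - tr(b^-1 a^2 b^2 a^2 b a^2 b a) = -x^4*y^2*z^3 + 2*x^5*y*z^2 + 3*x^3*y^3*z^2 + x^3*y*z^4 - x^6*z - 4*x^4*y^2*z - x^4*z^3 - 3*x^2*y^4*z - 2*x^2*y^2*z^3 + x^5*y + 2*x^3*y^3 - 4*x^3*y*z^2 + x*y^5 + x*y^3*z^2 + 5*x^4*z + 11*x^2*y^2*z + 2*x^2*z^3 - 6*x^3*y - 6*x*y^3 - 4*x*y*z^2 - 5*x^2*z + y^2*z + 9*x*y - z
tr(b a^2 b a^2 b^-1 a^-1 b^-1 a^2 b) = tr(a^-1 b^-1 a^2 b^2 a^2 b a^2) * tr(b) - tr(a^-1 b^-1 a^2 b^2 a^2 b a^2 b) = x^4*y^2*z^3 - 2*x^5*y*z^2 - 2*x^3*y^3*z^2 - x^3*y*z^4 + x^6*z + 3*x^4*y^2*z + x^4*z^3 + x^2*y^4*z + x^2*y^2*z^3 - x^5*y - x^3*y^3 + 5*x^3*y*z^2 - 5*x^4*z - 8*x^2*y^2*z - 2*x^2*z^3 + 5*x^3*y + 2*x*y^3 + 2*x*y*z^2 + 5*x^2*z - 6*x*y + z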